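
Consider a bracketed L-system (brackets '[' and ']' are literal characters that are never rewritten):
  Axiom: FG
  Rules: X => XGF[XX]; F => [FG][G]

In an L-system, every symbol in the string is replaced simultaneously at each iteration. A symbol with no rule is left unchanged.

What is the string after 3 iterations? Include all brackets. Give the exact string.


Answer: [[[FG][G]G][G]G][G]G

Derivation:
Step 0: FG
Step 1: [FG][G]G
Step 2: [[FG][G]G][G]G
Step 3: [[[FG][G]G][G]G][G]G


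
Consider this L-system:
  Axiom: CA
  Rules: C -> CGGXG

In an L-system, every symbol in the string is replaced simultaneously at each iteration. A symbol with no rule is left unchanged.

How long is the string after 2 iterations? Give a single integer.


Answer: 10

Derivation:
Step 0: length = 2
Step 1: length = 6
Step 2: length = 10


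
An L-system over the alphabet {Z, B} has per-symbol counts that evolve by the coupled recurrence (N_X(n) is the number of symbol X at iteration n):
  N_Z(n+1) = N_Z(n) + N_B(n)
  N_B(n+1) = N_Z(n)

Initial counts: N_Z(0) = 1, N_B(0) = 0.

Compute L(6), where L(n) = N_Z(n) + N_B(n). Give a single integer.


Answer: 21

Derivation:
Step 0: N_Z=1, N_B=0, L=1
Step 1: N_Z=1, N_B=1, L=2
Step 2: N_Z=2, N_B=1, L=3
Step 3: N_Z=3, N_B=2, L=5
Step 4: N_Z=5, N_B=3, L=8
Step 5: N_Z=8, N_B=5, L=13
Step 6: N_Z=13, N_B=8, L=21


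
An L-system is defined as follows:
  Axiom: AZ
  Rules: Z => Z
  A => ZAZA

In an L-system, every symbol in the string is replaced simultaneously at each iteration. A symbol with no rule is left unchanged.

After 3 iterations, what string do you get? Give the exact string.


Step 0: AZ
Step 1: ZAZAZ
Step 2: ZZAZAZZAZAZ
Step 3: ZZZAZAZZAZAZZZAZAZZAZAZ

Answer: ZZZAZAZZAZAZZZAZAZZAZAZ


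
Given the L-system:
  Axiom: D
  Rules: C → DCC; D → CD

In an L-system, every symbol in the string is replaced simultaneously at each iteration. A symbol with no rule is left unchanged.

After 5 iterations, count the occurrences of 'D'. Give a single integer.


Answer: 34

Derivation:
Step 0: D  (1 'D')
Step 1: CD  (1 'D')
Step 2: DCCCD  (2 'D')
Step 3: CDDCCDCCDCCCD  (5 'D')
Step 4: DCCCDCDDCCDCCCDDCCDCCCDDCCDCCDCCCD  (13 'D')
Step 5: CDDCCDCCDCCCDDCCCDCDDCCDCCCDDCCDCCDCCCDCDDCCDCCCDDCCDCCDCCCDCDDCCDCCCDDCCDCCCDDCCDCCDCCCD  (34 'D')


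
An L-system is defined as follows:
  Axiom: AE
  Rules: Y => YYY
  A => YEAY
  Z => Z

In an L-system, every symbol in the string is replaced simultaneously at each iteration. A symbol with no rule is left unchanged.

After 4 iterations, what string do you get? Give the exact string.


Answer: YYYYYYYYYYYYYYYYYYYYYYYYYYYEYYYYYYYYYEYYYEYEAYYYYYYYYYYYYYYYYYYYYYYYYYYYYYYYYYYYYYYYYE

Derivation:
Step 0: AE
Step 1: YEAYE
Step 2: YYYEYEAYYYYE
Step 3: YYYYYYYYYEYYYEYEAYYYYYYYYYYYYYE
Step 4: YYYYYYYYYYYYYYYYYYYYYYYYYYYEYYYYYYYYYEYYYEYEAYYYYYYYYYYYYYYYYYYYYYYYYYYYYYYYYYYYYYYYYE


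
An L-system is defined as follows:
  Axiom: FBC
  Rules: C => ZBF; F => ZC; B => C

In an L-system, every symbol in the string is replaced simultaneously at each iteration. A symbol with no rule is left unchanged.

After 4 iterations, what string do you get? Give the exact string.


Answer: ZZZBFZZBFZZBFZZBFZZCZCZZCZC

Derivation:
Step 0: FBC
Step 1: ZCCZBF
Step 2: ZZBFZBFZCZC
Step 3: ZZCZCZCZCZZBFZZBF
Step 4: ZZZBFZZBFZZBFZZBFZZCZCZZCZC


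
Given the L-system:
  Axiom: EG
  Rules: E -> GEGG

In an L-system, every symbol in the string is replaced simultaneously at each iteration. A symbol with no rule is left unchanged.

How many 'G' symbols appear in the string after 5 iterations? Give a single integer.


Answer: 16

Derivation:
Step 0: EG  (1 'G')
Step 1: GEGGG  (4 'G')
Step 2: GGEGGGGG  (7 'G')
Step 3: GGGEGGGGGGG  (10 'G')
Step 4: GGGGEGGGGGGGGG  (13 'G')
Step 5: GGGGGEGGGGGGGGGGG  (16 'G')


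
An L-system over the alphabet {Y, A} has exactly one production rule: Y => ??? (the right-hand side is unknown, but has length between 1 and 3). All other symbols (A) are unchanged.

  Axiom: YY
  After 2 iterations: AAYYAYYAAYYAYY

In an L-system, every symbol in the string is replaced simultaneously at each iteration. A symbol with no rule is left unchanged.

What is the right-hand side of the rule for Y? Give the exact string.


Answer: AYY

Derivation:
Trying Y => AYY:
  Step 0: YY
  Step 1: AYYAYY
  Step 2: AAYYAYYAAYYAYY
Matches the given result.


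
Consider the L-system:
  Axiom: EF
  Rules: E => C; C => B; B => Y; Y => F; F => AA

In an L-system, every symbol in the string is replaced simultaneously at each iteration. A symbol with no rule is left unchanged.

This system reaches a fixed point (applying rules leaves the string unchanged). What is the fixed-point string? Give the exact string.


Answer: AAAA

Derivation:
Step 0: EF
Step 1: CAA
Step 2: BAA
Step 3: YAA
Step 4: FAA
Step 5: AAAA
Step 6: AAAA  (unchanged — fixed point at step 5)


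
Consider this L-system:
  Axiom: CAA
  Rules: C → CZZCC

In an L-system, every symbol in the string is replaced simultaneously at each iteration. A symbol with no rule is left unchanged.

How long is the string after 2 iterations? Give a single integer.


Step 0: length = 3
Step 1: length = 7
Step 2: length = 19

Answer: 19


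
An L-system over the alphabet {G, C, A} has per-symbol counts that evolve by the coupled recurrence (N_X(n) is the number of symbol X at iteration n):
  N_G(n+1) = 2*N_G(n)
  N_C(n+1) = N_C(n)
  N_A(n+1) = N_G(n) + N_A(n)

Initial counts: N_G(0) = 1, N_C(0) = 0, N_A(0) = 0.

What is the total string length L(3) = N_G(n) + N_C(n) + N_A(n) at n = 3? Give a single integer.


Step 0: N_G=1, N_C=0, N_A=0, L=1
Step 1: N_G=2, N_C=0, N_A=1, L=3
Step 2: N_G=4, N_C=0, N_A=3, L=7
Step 3: N_G=8, N_C=0, N_A=7, L=15

Answer: 15


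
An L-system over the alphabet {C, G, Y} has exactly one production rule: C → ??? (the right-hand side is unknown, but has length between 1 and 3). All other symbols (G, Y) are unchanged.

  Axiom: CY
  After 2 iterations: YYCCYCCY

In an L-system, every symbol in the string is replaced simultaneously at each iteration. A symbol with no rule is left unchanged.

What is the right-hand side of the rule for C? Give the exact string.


Trying C → YCC:
  Step 0: CY
  Step 1: YCCY
  Step 2: YYCCYCCY
Matches the given result.

Answer: YCC


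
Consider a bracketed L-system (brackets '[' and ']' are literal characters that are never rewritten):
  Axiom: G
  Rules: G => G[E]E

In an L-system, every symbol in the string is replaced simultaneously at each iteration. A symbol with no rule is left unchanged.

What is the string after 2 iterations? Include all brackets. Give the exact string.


Step 0: G
Step 1: G[E]E
Step 2: G[E]E[E]E

Answer: G[E]E[E]E


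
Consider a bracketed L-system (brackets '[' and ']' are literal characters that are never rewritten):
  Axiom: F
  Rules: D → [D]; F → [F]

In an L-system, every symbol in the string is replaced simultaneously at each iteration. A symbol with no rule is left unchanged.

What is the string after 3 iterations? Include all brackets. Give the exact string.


Step 0: F
Step 1: [F]
Step 2: [[F]]
Step 3: [[[F]]]

Answer: [[[F]]]


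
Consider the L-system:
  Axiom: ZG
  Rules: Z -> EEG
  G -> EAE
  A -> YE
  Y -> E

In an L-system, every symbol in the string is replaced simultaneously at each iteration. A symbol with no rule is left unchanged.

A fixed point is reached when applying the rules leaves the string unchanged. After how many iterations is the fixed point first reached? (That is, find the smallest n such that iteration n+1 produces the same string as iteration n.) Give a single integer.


Step 0: ZG
Step 1: EEGEAE
Step 2: EEEAEEYEE
Step 3: EEEYEEEEEE
Step 4: EEEEEEEEEE
Step 5: EEEEEEEEEE  (unchanged — fixed point at step 4)

Answer: 4


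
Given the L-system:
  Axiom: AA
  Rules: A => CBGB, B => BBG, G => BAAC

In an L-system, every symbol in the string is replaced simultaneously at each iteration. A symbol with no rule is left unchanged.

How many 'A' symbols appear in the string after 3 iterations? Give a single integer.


Step 0: AA  (2 'A')
Step 1: CBGBCBGB  (0 'A')
Step 2: CBBGBAACBBGCBBGBAACBBG  (4 'A')
Step 3: CBBGBBGBAACBBGCBGBCBGBCBBGBBGBAACCBBGBBGBAACBBGCBGBCBGBCBBGBBGBAAC  (8 'A')

Answer: 8


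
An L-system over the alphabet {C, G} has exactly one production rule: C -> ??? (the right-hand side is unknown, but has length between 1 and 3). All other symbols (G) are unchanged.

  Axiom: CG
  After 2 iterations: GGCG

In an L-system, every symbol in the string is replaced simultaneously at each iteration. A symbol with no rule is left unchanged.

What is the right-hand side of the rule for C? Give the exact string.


Answer: GC

Derivation:
Trying C -> GC:
  Step 0: CG
  Step 1: GCG
  Step 2: GGCG
Matches the given result.


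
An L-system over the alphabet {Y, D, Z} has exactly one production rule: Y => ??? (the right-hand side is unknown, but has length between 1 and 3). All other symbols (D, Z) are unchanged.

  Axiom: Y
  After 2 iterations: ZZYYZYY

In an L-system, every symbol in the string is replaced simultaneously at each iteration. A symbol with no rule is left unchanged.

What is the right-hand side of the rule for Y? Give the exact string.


Answer: ZYY

Derivation:
Trying Y => ZYY:
  Step 0: Y
  Step 1: ZYY
  Step 2: ZZYYZYY
Matches the given result.


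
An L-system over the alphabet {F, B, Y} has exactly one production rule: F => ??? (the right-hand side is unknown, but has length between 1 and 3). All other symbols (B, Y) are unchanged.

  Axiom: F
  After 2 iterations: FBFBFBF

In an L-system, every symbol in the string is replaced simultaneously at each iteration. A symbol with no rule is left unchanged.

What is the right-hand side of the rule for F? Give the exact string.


Answer: FBF

Derivation:
Trying F => FBF:
  Step 0: F
  Step 1: FBF
  Step 2: FBFBFBF
Matches the given result.


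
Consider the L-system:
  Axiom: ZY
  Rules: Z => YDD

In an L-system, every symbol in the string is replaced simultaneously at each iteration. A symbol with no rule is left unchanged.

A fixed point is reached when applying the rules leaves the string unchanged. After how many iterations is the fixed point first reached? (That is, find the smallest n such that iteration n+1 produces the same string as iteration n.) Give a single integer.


Answer: 1

Derivation:
Step 0: ZY
Step 1: YDDY
Step 2: YDDY  (unchanged — fixed point at step 1)


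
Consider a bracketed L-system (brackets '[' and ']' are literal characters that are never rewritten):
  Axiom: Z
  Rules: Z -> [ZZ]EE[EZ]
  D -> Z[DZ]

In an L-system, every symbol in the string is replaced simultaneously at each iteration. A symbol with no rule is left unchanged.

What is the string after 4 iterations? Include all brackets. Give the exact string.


Answer: [[[[ZZ]EE[EZ][ZZ]EE[EZ]]EE[E[ZZ]EE[EZ]][[ZZ]EE[EZ][ZZ]EE[EZ]]EE[E[ZZ]EE[EZ]]]EE[E[[ZZ]EE[EZ][ZZ]EE[EZ]]EE[E[ZZ]EE[EZ]]][[[ZZ]EE[EZ][ZZ]EE[EZ]]EE[E[ZZ]EE[EZ]][[ZZ]EE[EZ][ZZ]EE[EZ]]EE[E[ZZ]EE[EZ]]]EE[E[[ZZ]EE[EZ][ZZ]EE[EZ]]EE[E[ZZ]EE[EZ]]]]EE[E[[[ZZ]EE[EZ][ZZ]EE[EZ]]EE[E[ZZ]EE[EZ]][[ZZ]EE[EZ][ZZ]EE[EZ]]EE[E[ZZ]EE[EZ]]]EE[E[[ZZ]EE[EZ][ZZ]EE[EZ]]EE[E[ZZ]EE[EZ]]]]

Derivation:
Step 0: Z
Step 1: [ZZ]EE[EZ]
Step 2: [[ZZ]EE[EZ][ZZ]EE[EZ]]EE[E[ZZ]EE[EZ]]
Step 3: [[[ZZ]EE[EZ][ZZ]EE[EZ]]EE[E[ZZ]EE[EZ]][[ZZ]EE[EZ][ZZ]EE[EZ]]EE[E[ZZ]EE[EZ]]]EE[E[[ZZ]EE[EZ][ZZ]EE[EZ]]EE[E[ZZ]EE[EZ]]]
Step 4: [[[[ZZ]EE[EZ][ZZ]EE[EZ]]EE[E[ZZ]EE[EZ]][[ZZ]EE[EZ][ZZ]EE[EZ]]EE[E[ZZ]EE[EZ]]]EE[E[[ZZ]EE[EZ][ZZ]EE[EZ]]EE[E[ZZ]EE[EZ]]][[[ZZ]EE[EZ][ZZ]EE[EZ]]EE[E[ZZ]EE[EZ]][[ZZ]EE[EZ][ZZ]EE[EZ]]EE[E[ZZ]EE[EZ]]]EE[E[[ZZ]EE[EZ][ZZ]EE[EZ]]EE[E[ZZ]EE[EZ]]]]EE[E[[[ZZ]EE[EZ][ZZ]EE[EZ]]EE[E[ZZ]EE[EZ]][[ZZ]EE[EZ][ZZ]EE[EZ]]EE[E[ZZ]EE[EZ]]]EE[E[[ZZ]EE[EZ][ZZ]EE[EZ]]EE[E[ZZ]EE[EZ]]]]


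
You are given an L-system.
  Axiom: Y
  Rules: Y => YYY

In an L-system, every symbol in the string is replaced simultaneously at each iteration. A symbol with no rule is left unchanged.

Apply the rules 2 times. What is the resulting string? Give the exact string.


Answer: YYYYYYYYY

Derivation:
Step 0: Y
Step 1: YYY
Step 2: YYYYYYYYY


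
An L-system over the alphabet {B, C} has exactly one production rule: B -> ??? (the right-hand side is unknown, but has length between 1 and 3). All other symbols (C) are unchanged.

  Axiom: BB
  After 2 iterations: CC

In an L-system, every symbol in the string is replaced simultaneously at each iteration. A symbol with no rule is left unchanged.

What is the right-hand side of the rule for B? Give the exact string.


Answer: C

Derivation:
Trying B -> C:
  Step 0: BB
  Step 1: CC
  Step 2: CC
Matches the given result.


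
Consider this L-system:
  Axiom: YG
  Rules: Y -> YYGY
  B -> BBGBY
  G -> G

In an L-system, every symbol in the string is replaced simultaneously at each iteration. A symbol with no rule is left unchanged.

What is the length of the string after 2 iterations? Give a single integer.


Step 0: length = 2
Step 1: length = 5
Step 2: length = 14

Answer: 14


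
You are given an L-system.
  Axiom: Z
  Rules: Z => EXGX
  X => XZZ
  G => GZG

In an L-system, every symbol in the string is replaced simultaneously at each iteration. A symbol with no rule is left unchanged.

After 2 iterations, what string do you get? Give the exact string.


Answer: EXZZGZGXZZ

Derivation:
Step 0: Z
Step 1: EXGX
Step 2: EXZZGZGXZZ


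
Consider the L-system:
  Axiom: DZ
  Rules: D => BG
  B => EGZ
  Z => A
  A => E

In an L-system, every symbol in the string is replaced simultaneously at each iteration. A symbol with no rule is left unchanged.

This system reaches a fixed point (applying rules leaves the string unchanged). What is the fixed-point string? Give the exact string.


Step 0: DZ
Step 1: BGA
Step 2: EGZGE
Step 3: EGAGE
Step 4: EGEGE
Step 5: EGEGE  (unchanged — fixed point at step 4)

Answer: EGEGE


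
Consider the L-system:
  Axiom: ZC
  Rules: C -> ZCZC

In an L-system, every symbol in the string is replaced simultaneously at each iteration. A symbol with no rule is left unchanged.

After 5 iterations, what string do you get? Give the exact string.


Answer: ZZZZZZCZCZZCZCZZZCZCZZCZCZZZZCZCZZCZCZZZCZCZZCZCZZZZZCZCZZCZCZZZCZCZZCZCZZZZCZCZZCZCZZZCZCZZCZC

Derivation:
Step 0: ZC
Step 1: ZZCZC
Step 2: ZZZCZCZZCZC
Step 3: ZZZZCZCZZCZCZZZCZCZZCZC
Step 4: ZZZZZCZCZZCZCZZZCZCZZCZCZZZZCZCZZCZCZZZCZCZZCZC
Step 5: ZZZZZZCZCZZCZCZZZCZCZZCZCZZZZCZCZZCZCZZZCZCZZCZCZZZZZCZCZZCZCZZZCZCZZCZCZZZZCZCZZCZCZZZCZCZZCZC


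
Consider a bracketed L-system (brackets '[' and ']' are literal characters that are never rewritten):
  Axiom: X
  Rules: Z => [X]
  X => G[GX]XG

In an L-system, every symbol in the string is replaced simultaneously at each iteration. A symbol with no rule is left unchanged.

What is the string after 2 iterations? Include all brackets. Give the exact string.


Step 0: X
Step 1: G[GX]XG
Step 2: G[GG[GX]XG]G[GX]XGG

Answer: G[GG[GX]XG]G[GX]XGG


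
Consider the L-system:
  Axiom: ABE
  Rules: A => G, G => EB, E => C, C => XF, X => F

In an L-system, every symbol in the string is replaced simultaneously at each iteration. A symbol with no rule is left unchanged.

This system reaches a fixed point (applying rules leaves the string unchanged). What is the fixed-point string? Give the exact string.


Answer: FFBBFF

Derivation:
Step 0: ABE
Step 1: GBC
Step 2: EBBXF
Step 3: CBBFF
Step 4: XFBBFF
Step 5: FFBBFF
Step 6: FFBBFF  (unchanged — fixed point at step 5)


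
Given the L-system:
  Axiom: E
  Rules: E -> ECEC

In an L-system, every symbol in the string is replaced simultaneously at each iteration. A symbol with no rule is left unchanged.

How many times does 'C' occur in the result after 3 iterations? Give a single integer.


Step 0: E  (0 'C')
Step 1: ECEC  (2 'C')
Step 2: ECECCECECC  (6 'C')
Step 3: ECECCECECCCECECCECECCC  (14 'C')

Answer: 14


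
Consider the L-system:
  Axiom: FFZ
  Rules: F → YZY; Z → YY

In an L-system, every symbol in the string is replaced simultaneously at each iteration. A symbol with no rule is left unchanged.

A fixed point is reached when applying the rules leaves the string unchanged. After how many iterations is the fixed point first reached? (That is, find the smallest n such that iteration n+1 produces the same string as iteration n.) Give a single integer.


Answer: 2

Derivation:
Step 0: FFZ
Step 1: YZYYZYYY
Step 2: YYYYYYYYYY
Step 3: YYYYYYYYYY  (unchanged — fixed point at step 2)


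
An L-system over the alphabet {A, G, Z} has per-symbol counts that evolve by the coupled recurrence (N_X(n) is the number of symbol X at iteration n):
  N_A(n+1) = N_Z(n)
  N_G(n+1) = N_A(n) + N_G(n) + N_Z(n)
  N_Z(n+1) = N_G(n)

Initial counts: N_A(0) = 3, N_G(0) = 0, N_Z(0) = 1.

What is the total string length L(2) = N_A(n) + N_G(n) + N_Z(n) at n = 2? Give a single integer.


Answer: 9

Derivation:
Step 0: N_A=3, N_G=0, N_Z=1, L=4
Step 1: N_A=1, N_G=4, N_Z=0, L=5
Step 2: N_A=0, N_G=5, N_Z=4, L=9


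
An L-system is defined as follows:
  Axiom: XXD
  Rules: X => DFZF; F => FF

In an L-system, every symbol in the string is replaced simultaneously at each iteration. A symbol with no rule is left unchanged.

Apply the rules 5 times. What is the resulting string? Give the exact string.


Step 0: XXD
Step 1: DFZFDFZFD
Step 2: DFFZFFDFFZFFD
Step 3: DFFFFZFFFFDFFFFZFFFFD
Step 4: DFFFFFFFFZFFFFFFFFDFFFFFFFFZFFFFFFFFD
Step 5: DFFFFFFFFFFFFFFFFZFFFFFFFFFFFFFFFFDFFFFFFFFFFFFFFFFZFFFFFFFFFFFFFFFFD

Answer: DFFFFFFFFFFFFFFFFZFFFFFFFFFFFFFFFFDFFFFFFFFFFFFFFFFZFFFFFFFFFFFFFFFFD


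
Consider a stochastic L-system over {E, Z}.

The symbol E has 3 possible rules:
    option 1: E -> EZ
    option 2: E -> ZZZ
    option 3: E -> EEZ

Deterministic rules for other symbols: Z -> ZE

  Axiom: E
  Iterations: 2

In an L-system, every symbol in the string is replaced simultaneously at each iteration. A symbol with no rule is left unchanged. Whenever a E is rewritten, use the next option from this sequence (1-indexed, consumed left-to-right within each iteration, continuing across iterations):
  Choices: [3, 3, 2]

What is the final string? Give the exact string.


Step 0: E
Step 1: EEZ  (used choices [3])
Step 2: EEZZZZZE  (used choices [3, 2])

Answer: EEZZZZZE


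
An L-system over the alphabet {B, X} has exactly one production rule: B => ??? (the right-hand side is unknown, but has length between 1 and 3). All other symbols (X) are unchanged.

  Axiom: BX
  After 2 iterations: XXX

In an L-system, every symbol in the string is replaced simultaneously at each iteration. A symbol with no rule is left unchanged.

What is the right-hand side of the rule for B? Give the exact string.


Trying B => XX:
  Step 0: BX
  Step 1: XXX
  Step 2: XXX
Matches the given result.

Answer: XX


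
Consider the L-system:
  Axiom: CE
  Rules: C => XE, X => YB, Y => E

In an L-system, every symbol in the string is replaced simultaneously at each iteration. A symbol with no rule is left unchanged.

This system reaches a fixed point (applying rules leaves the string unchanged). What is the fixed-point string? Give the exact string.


Answer: EBEE

Derivation:
Step 0: CE
Step 1: XEE
Step 2: YBEE
Step 3: EBEE
Step 4: EBEE  (unchanged — fixed point at step 3)


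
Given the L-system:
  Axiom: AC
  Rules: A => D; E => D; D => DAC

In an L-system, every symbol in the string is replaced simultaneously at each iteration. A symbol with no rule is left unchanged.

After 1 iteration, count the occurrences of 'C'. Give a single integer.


Answer: 1

Derivation:
Step 0: AC  (1 'C')
Step 1: DC  (1 'C')


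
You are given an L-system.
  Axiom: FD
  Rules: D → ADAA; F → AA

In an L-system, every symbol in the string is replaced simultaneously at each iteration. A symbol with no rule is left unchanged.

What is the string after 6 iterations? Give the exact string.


Step 0: FD
Step 1: AAADAA
Step 2: AAAADAAAA
Step 3: AAAAADAAAAAA
Step 4: AAAAAADAAAAAAAA
Step 5: AAAAAAADAAAAAAAAAA
Step 6: AAAAAAAADAAAAAAAAAAAA

Answer: AAAAAAAADAAAAAAAAAAAA


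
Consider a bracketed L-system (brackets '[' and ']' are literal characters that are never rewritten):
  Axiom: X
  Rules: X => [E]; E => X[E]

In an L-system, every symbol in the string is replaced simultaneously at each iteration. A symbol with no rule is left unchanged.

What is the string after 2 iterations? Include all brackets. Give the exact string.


Step 0: X
Step 1: [E]
Step 2: [X[E]]

Answer: [X[E]]


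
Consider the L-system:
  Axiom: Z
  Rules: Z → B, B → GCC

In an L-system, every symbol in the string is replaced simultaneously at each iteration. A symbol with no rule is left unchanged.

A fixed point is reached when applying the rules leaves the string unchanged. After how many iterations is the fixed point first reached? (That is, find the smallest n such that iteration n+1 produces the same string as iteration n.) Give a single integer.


Step 0: Z
Step 1: B
Step 2: GCC
Step 3: GCC  (unchanged — fixed point at step 2)

Answer: 2


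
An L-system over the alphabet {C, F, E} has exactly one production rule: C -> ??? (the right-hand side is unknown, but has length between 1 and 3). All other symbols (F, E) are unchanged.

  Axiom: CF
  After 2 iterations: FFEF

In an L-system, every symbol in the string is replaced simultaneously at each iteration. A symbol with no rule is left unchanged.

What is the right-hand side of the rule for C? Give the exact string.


Answer: FFE

Derivation:
Trying C -> FFE:
  Step 0: CF
  Step 1: FFEF
  Step 2: FFEF
Matches the given result.


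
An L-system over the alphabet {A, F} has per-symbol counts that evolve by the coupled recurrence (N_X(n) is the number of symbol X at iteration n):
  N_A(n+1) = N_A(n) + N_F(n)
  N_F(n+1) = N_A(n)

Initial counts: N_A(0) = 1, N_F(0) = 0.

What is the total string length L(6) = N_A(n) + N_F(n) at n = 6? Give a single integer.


Step 0: N_A=1, N_F=0, L=1
Step 1: N_A=1, N_F=1, L=2
Step 2: N_A=2, N_F=1, L=3
Step 3: N_A=3, N_F=2, L=5
Step 4: N_A=5, N_F=3, L=8
Step 5: N_A=8, N_F=5, L=13
Step 6: N_A=13, N_F=8, L=21

Answer: 21


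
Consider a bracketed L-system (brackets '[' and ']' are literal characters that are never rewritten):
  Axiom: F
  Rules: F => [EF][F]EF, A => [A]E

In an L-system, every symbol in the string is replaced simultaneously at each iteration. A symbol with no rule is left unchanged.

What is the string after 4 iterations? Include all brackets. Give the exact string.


Step 0: F
Step 1: [EF][F]EF
Step 2: [E[EF][F]EF][[EF][F]EF]E[EF][F]EF
Step 3: [E[E[EF][F]EF][[EF][F]EF]E[EF][F]EF][[E[EF][F]EF][[EF][F]EF]E[EF][F]EF]E[E[EF][F]EF][[EF][F]EF]E[EF][F]EF
Step 4: [E[E[E[EF][F]EF][[EF][F]EF]E[EF][F]EF][[E[EF][F]EF][[EF][F]EF]E[EF][F]EF]E[E[EF][F]EF][[EF][F]EF]E[EF][F]EF][[E[E[EF][F]EF][[EF][F]EF]E[EF][F]EF][[E[EF][F]EF][[EF][F]EF]E[EF][F]EF]E[E[EF][F]EF][[EF][F]EF]E[EF][F]EF]E[E[E[EF][F]EF][[EF][F]EF]E[EF][F]EF][[E[EF][F]EF][[EF][F]EF]E[EF][F]EF]E[E[EF][F]EF][[EF][F]EF]E[EF][F]EF

Answer: [E[E[E[EF][F]EF][[EF][F]EF]E[EF][F]EF][[E[EF][F]EF][[EF][F]EF]E[EF][F]EF]E[E[EF][F]EF][[EF][F]EF]E[EF][F]EF][[E[E[EF][F]EF][[EF][F]EF]E[EF][F]EF][[E[EF][F]EF][[EF][F]EF]E[EF][F]EF]E[E[EF][F]EF][[EF][F]EF]E[EF][F]EF]E[E[E[EF][F]EF][[EF][F]EF]E[EF][F]EF][[E[EF][F]EF][[EF][F]EF]E[EF][F]EF]E[E[EF][F]EF][[EF][F]EF]E[EF][F]EF


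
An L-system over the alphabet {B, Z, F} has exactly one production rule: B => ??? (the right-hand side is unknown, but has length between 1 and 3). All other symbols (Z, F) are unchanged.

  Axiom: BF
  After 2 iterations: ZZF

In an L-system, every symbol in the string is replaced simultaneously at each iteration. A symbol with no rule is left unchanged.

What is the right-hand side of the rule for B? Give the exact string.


Answer: ZZ

Derivation:
Trying B => ZZ:
  Step 0: BF
  Step 1: ZZF
  Step 2: ZZF
Matches the given result.


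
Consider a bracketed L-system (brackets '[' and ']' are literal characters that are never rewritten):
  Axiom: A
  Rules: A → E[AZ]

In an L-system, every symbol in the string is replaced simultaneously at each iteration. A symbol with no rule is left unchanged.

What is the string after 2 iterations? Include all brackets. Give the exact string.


Step 0: A
Step 1: E[AZ]
Step 2: E[E[AZ]Z]

Answer: E[E[AZ]Z]


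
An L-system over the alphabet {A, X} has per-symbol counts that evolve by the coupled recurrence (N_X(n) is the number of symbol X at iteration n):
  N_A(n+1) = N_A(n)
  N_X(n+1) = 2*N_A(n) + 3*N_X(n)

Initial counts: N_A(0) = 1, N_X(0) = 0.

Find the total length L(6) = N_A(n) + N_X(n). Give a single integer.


Step 0: N_A=1, N_X=0, L=1
Step 1: N_A=1, N_X=2, L=3
Step 2: N_A=1, N_X=8, L=9
Step 3: N_A=1, N_X=26, L=27
Step 4: N_A=1, N_X=80, L=81
Step 5: N_A=1, N_X=242, L=243
Step 6: N_A=1, N_X=728, L=729

Answer: 729


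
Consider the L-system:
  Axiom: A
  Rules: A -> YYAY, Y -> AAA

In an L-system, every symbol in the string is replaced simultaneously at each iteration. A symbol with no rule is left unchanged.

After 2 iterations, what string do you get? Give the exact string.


Step 0: A
Step 1: YYAY
Step 2: AAAAAAYYAYAAA

Answer: AAAAAAYYAYAAA


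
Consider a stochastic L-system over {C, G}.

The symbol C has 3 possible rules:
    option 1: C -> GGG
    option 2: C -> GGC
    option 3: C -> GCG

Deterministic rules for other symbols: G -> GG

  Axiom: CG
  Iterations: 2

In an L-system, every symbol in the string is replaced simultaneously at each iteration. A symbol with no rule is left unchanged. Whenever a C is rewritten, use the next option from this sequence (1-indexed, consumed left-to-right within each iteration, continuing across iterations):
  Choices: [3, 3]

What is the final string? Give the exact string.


Answer: GGGCGGGGGGG

Derivation:
Step 0: CG
Step 1: GCGGG  (used choices [3])
Step 2: GGGCGGGGGGG  (used choices [3])


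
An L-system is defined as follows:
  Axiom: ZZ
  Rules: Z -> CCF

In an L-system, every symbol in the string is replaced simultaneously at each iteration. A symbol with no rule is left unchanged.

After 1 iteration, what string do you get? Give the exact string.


Answer: CCFCCF

Derivation:
Step 0: ZZ
Step 1: CCFCCF


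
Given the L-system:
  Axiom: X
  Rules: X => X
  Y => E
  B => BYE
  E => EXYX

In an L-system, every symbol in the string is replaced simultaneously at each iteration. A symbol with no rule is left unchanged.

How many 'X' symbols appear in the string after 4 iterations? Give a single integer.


Answer: 1

Derivation:
Step 0: X  (1 'X')
Step 1: X  (1 'X')
Step 2: X  (1 'X')
Step 3: X  (1 'X')
Step 4: X  (1 'X')


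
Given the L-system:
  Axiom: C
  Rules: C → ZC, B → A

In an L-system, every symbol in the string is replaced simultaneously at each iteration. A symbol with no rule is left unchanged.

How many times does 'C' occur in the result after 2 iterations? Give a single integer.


Answer: 1

Derivation:
Step 0: C  (1 'C')
Step 1: ZC  (1 'C')
Step 2: ZZC  (1 'C')


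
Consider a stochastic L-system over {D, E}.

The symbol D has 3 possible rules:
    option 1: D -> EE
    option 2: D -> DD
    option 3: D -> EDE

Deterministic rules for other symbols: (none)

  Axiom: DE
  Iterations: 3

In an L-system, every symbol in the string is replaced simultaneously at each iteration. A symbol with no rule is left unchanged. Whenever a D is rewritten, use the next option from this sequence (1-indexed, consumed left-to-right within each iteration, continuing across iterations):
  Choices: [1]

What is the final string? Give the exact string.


Answer: EEE

Derivation:
Step 0: DE
Step 1: EEE  (used choices [1])
Step 2: EEE  (used choices [])
Step 3: EEE  (used choices [])


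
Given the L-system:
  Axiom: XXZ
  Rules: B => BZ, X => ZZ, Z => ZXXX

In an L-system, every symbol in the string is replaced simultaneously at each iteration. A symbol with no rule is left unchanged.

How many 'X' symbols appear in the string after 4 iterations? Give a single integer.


Step 0: XXZ  (2 'X')
Step 1: ZZZZZXXX  (3 'X')
Step 2: ZXXXZXXXZXXXZXXXZXXXZZZZZZ  (15 'X')
Step 3: ZXXXZZZZZZZXXXZZZZZZZXXXZZZZZZZXXXZZZZZZZXXXZZZZZZZXXXZXXXZXXXZXXXZXXXZXXX  (33 'X')
Step 4: ZXXXZZZZZZZXXXZXXXZXXXZXXXZXXXZXXXZXXXZZZZZZZXXXZXXXZXXXZXXXZXXXZXXXZXXXZZZZZZZXXXZXXXZXXXZXXXZXXXZXXXZXXXZZZZZZZXXXZXXXZXXXZXXXZXXXZXXXZXXXZZZZZZZXXXZXXXZXXXZXXXZXXXZXXXZXXXZZZZZZZXXXZZZZZZZXXXZZZZZZZXXXZZZZZZZXXXZZZZZZZXXXZZZZZZ  (123 'X')

Answer: 123


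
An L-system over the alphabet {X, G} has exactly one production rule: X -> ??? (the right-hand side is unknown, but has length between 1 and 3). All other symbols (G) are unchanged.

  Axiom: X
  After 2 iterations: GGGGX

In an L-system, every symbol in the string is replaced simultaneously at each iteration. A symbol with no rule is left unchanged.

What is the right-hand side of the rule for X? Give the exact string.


Answer: GGX

Derivation:
Trying X -> GGX:
  Step 0: X
  Step 1: GGX
  Step 2: GGGGX
Matches the given result.


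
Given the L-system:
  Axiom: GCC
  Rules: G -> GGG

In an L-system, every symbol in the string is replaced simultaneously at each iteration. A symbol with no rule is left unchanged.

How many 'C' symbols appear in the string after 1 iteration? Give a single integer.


Step 0: GCC  (2 'C')
Step 1: GGGCC  (2 'C')

Answer: 2


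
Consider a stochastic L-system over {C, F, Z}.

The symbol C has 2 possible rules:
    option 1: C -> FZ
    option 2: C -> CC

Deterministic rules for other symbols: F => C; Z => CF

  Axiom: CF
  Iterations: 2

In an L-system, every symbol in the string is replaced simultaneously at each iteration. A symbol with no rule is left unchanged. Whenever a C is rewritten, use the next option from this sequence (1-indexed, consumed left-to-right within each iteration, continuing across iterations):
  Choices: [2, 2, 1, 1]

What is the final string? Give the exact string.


Answer: CCFZFZ

Derivation:
Step 0: CF
Step 1: CCC  (used choices [2])
Step 2: CCFZFZ  (used choices [2, 1, 1])


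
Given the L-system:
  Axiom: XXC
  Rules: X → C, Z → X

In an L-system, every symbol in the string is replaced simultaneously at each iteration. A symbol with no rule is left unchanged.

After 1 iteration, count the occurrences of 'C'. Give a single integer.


Step 0: XXC  (1 'C')
Step 1: CCC  (3 'C')

Answer: 3


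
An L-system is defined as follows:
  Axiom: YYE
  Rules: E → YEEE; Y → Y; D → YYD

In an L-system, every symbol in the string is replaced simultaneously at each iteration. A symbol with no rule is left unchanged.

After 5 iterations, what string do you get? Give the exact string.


Answer: YYYYYYYEEEYEEEYEEEYYEEEYEEEYEEEYYEEEYEEEYEEEYYYEEEYEEEYEEEYYEEEYEEEYEEEYYEEEYEEEYEEEYYYEEEYEEEYEEEYYEEEYEEEYEEEYYEEEYEEEYEEEYYYYEEEYEEEYEEEYYEEEYEEEYEEEYYEEEYEEEYEEEYYYEEEYEEEYEEEYYEEEYEEEYEEEYYEEEYEEEYEEEYYYEEEYEEEYEEEYYEEEYEEEYEEEYYEEEYEEEYEEEYYYYEEEYEEEYEEEYYEEEYEEEYEEEYYEEEYEEEYEEEYYYEEEYEEEYEEEYYEEEYEEEYEEEYYEEEYEEEYEEEYYYEEEYEEEYEEEYYEEEYEEEYEEEYYEEEYEEEYEEE

Derivation:
Step 0: YYE
Step 1: YYYEEE
Step 2: YYYYEEEYEEEYEEE
Step 3: YYYYYEEEYEEEYEEEYYEEEYEEEYEEEYYEEEYEEEYEEE
Step 4: YYYYYYEEEYEEEYEEEYYEEEYEEEYEEEYYEEEYEEEYEEEYYYEEEYEEEYEEEYYEEEYEEEYEEEYYEEEYEEEYEEEYYYEEEYEEEYEEEYYEEEYEEEYEEEYYEEEYEEEYEEE
Step 5: YYYYYYYEEEYEEEYEEEYYEEEYEEEYEEEYYEEEYEEEYEEEYYYEEEYEEEYEEEYYEEEYEEEYEEEYYEEEYEEEYEEEYYYEEEYEEEYEEEYYEEEYEEEYEEEYYEEEYEEEYEEEYYYYEEEYEEEYEEEYYEEEYEEEYEEEYYEEEYEEEYEEEYYYEEEYEEEYEEEYYEEEYEEEYEEEYYEEEYEEEYEEEYYYEEEYEEEYEEEYYEEEYEEEYEEEYYEEEYEEEYEEEYYYYEEEYEEEYEEEYYEEEYEEEYEEEYYEEEYEEEYEEEYYYEEEYEEEYEEEYYEEEYEEEYEEEYYEEEYEEEYEEEYYYEEEYEEEYEEEYYEEEYEEEYEEEYYEEEYEEEYEEE


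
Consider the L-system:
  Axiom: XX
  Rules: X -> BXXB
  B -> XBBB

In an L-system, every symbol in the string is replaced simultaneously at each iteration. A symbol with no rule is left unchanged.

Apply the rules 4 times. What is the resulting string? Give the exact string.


Step 0: XX
Step 1: BXXBBXXB
Step 2: XBBBBXXBBXXBXBBBXBBBBXXBBXXBXBBB
Step 3: BXXBXBBBXBBBXBBBXBBBBXXBBXXBXBBBXBBBBXXBBXXBXBBBBXXBXBBBXBBBXBBBBXXBXBBBXBBBXBBBXBBBBXXBBXXBXBBBXBBBBXXBBXXBXBBBBXXBXBBBXBBBXBBB
Step 4: XBBBBXXBBXXBXBBBBXXBXBBBXBBBXBBBBXXBXBBBXBBBXBBBBXXBXBBBXBBBXBBBBXXBXBBBXBBBXBBBXBBBBXXBBXXBXBBBXBBBBXXBBXXBXBBBBXXBXBBBXBBBXBBBBXXBXBBBXBBBXBBBXBBBBXXBBXXBXBBBXBBBBXXBBXXBXBBBBXXBXBBBXBBBXBBBXBBBBXXBBXXBXBBBBXXBXBBBXBBBXBBBBXXBXBBBXBBBXBBBBXXBXBBBXBBBXBBBXBBBBXXBBXXBXBBBBXXBXBBBXBBBXBBBBXXBXBBBXBBBXBBBBXXBXBBBXBBBXBBBBXXBXBBBXBBBXBBBXBBBBXXBBXXBXBBBXBBBBXXBBXXBXBBBBXXBXBBBXBBBXBBBBXXBXBBBXBBBXBBBXBBBBXXBBXXBXBBBXBBBBXXBBXXBXBBBBXXBXBBBXBBBXBBBXBBBBXXBBXXBXBBBBXXBXBBBXBBBXBBBBXXBXBBBXBBBXBBBBXXBXBBBXBBBXBBB

Answer: XBBBBXXBBXXBXBBBBXXBXBBBXBBBXBBBBXXBXBBBXBBBXBBBBXXBXBBBXBBBXBBBBXXBXBBBXBBBXBBBXBBBBXXBBXXBXBBBXBBBBXXBBXXBXBBBBXXBXBBBXBBBXBBBBXXBXBBBXBBBXBBBXBBBBXXBBXXBXBBBXBBBBXXBBXXBXBBBBXXBXBBBXBBBXBBBXBBBBXXBBXXBXBBBBXXBXBBBXBBBXBBBBXXBXBBBXBBBXBBBBXXBXBBBXBBBXBBBXBBBBXXBBXXBXBBBBXXBXBBBXBBBXBBBBXXBXBBBXBBBXBBBBXXBXBBBXBBBXBBBBXXBXBBBXBBBXBBBXBBBBXXBBXXBXBBBXBBBBXXBBXXBXBBBBXXBXBBBXBBBXBBBBXXBXBBBXBBBXBBBXBBBBXXBBXXBXBBBXBBBBXXBBXXBXBBBBXXBXBBBXBBBXBBBXBBBBXXBBXXBXBBBBXXBXBBBXBBBXBBBBXXBXBBBXBBBXBBBBXXBXBBBXBBBXBBB


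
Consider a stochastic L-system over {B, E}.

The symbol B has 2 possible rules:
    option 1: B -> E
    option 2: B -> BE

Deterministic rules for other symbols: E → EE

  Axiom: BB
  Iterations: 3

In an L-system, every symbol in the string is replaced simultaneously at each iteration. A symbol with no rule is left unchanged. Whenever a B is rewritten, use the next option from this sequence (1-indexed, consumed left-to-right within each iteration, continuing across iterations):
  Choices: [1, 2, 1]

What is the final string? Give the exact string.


Step 0: BB
Step 1: EBE  (used choices [1, 2])
Step 2: EEEEE  (used choices [1])
Step 3: EEEEEEEEEE  (used choices [])

Answer: EEEEEEEEEE


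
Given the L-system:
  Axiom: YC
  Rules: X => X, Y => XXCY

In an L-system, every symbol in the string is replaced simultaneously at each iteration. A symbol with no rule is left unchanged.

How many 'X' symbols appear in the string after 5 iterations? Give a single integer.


Step 0: YC  (0 'X')
Step 1: XXCYC  (2 'X')
Step 2: XXCXXCYC  (4 'X')
Step 3: XXCXXCXXCYC  (6 'X')
Step 4: XXCXXCXXCXXCYC  (8 'X')
Step 5: XXCXXCXXCXXCXXCYC  (10 'X')

Answer: 10


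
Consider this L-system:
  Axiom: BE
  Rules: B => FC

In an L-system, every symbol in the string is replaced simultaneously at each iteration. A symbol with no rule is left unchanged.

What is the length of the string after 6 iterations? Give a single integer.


Step 0: length = 2
Step 1: length = 3
Step 2: length = 3
Step 3: length = 3
Step 4: length = 3
Step 5: length = 3
Step 6: length = 3

Answer: 3


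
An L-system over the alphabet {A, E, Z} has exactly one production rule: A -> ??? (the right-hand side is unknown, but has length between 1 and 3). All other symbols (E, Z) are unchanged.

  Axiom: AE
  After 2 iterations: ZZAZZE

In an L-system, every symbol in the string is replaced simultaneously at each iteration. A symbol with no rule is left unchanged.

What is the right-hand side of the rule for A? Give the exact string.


Trying A -> ZAZ:
  Step 0: AE
  Step 1: ZAZE
  Step 2: ZZAZZE
Matches the given result.

Answer: ZAZ


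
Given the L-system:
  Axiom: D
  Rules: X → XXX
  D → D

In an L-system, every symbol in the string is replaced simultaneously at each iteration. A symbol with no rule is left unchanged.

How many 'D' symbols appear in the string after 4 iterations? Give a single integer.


Answer: 1

Derivation:
Step 0: D  (1 'D')
Step 1: D  (1 'D')
Step 2: D  (1 'D')
Step 3: D  (1 'D')
Step 4: D  (1 'D')


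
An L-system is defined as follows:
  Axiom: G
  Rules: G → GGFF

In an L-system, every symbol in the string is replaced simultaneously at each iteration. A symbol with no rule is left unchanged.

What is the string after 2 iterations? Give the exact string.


Step 0: G
Step 1: GGFF
Step 2: GGFFGGFFFF

Answer: GGFFGGFFFF


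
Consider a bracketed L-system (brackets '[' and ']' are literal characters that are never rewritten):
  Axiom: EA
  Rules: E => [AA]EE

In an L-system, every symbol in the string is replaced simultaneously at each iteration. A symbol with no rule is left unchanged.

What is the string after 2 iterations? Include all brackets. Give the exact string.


Answer: [AA][AA]EE[AA]EEA

Derivation:
Step 0: EA
Step 1: [AA]EEA
Step 2: [AA][AA]EE[AA]EEA


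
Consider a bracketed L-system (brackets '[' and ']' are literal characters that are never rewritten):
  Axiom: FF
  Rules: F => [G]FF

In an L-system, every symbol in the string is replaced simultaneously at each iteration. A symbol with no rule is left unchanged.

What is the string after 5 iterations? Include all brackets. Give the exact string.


Step 0: FF
Step 1: [G]FF[G]FF
Step 2: [G][G]FF[G]FF[G][G]FF[G]FF
Step 3: [G][G][G]FF[G]FF[G][G]FF[G]FF[G][G][G]FF[G]FF[G][G]FF[G]FF
Step 4: [G][G][G][G]FF[G]FF[G][G]FF[G]FF[G][G][G]FF[G]FF[G][G]FF[G]FF[G][G][G][G]FF[G]FF[G][G]FF[G]FF[G][G][G]FF[G]FF[G][G]FF[G]FF
Step 5: [G][G][G][G][G]FF[G]FF[G][G]FF[G]FF[G][G][G]FF[G]FF[G][G]FF[G]FF[G][G][G][G]FF[G]FF[G][G]FF[G]FF[G][G][G]FF[G]FF[G][G]FF[G]FF[G][G][G][G][G]FF[G]FF[G][G]FF[G]FF[G][G][G]FF[G]FF[G][G]FF[G]FF[G][G][G][G]FF[G]FF[G][G]FF[G]FF[G][G][G]FF[G]FF[G][G]FF[G]FF

Answer: [G][G][G][G][G]FF[G]FF[G][G]FF[G]FF[G][G][G]FF[G]FF[G][G]FF[G]FF[G][G][G][G]FF[G]FF[G][G]FF[G]FF[G][G][G]FF[G]FF[G][G]FF[G]FF[G][G][G][G][G]FF[G]FF[G][G]FF[G]FF[G][G][G]FF[G]FF[G][G]FF[G]FF[G][G][G][G]FF[G]FF[G][G]FF[G]FF[G][G][G]FF[G]FF[G][G]FF[G]FF


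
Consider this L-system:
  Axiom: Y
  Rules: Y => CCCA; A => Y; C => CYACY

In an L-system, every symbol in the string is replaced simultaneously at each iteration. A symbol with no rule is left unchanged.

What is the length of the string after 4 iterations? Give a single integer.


Answer: 238

Derivation:
Step 0: length = 1
Step 1: length = 4
Step 2: length = 16
Step 3: length = 61
Step 4: length = 238


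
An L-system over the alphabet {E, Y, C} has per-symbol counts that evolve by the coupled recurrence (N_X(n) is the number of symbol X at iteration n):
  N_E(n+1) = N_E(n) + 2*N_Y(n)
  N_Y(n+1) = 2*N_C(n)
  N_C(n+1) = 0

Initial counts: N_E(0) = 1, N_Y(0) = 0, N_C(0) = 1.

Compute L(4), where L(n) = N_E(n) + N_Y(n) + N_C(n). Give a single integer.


Answer: 5

Derivation:
Step 0: N_E=1, N_Y=0, N_C=1, L=2
Step 1: N_E=1, N_Y=2, N_C=0, L=3
Step 2: N_E=5, N_Y=0, N_C=0, L=5
Step 3: N_E=5, N_Y=0, N_C=0, L=5
Step 4: N_E=5, N_Y=0, N_C=0, L=5


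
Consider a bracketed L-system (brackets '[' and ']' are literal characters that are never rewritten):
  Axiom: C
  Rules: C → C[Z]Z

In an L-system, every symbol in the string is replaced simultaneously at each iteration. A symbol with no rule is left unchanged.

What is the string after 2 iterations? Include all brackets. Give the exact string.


Step 0: C
Step 1: C[Z]Z
Step 2: C[Z]Z[Z]Z

Answer: C[Z]Z[Z]Z


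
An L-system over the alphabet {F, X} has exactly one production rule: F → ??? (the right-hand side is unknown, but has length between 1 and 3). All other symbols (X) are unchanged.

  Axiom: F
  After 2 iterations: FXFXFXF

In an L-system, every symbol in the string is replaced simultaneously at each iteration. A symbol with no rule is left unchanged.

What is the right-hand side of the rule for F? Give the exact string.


Answer: FXF

Derivation:
Trying F → FXF:
  Step 0: F
  Step 1: FXF
  Step 2: FXFXFXF
Matches the given result.


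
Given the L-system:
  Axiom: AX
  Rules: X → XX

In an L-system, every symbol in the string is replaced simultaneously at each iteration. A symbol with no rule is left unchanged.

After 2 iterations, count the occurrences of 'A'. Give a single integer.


Step 0: AX  (1 'A')
Step 1: AXX  (1 'A')
Step 2: AXXXX  (1 'A')

Answer: 1


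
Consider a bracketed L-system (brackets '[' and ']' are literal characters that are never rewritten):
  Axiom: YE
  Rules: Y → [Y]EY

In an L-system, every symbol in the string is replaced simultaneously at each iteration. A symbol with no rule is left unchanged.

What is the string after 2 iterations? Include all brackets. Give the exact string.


Step 0: YE
Step 1: [Y]EYE
Step 2: [[Y]EY]E[Y]EYE

Answer: [[Y]EY]E[Y]EYE
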